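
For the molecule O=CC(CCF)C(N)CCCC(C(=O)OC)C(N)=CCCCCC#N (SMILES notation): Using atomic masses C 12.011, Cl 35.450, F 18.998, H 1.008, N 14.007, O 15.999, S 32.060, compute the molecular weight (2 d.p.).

First, the molecular formula is C18H30FN3O3 (counting implicit H from valence).
  C: 18 × 12.011 = 216.198
  F: 1 × 18.998 = 18.998
  H: 30 × 1.008 = 30.240
  N: 3 × 14.007 = 42.021
  O: 3 × 15.999 = 47.997
Sum: 18×12.011 + 1×18.998 + 30×1.008 + 3×14.007 + 3×15.999 = 355.454 → 355.45 g/mol.

355.45 g/mol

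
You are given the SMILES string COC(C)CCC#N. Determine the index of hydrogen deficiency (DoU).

Degree of unsaturation = (number of rings) + (number of π bonds).
Ring closures in the SMILES: 0.
π bonds: 1 triple bond (each 2 DoU) → 2 DoU from unsaturation.
Total DoU = 0 + 2 = 2.

2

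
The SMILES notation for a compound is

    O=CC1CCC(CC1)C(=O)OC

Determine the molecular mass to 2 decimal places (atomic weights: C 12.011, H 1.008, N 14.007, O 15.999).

170.21 g/mol

First, the molecular formula is C9H14O3 (counting implicit H from valence).
  C: 9 × 12.011 = 108.099
  H: 14 × 1.008 = 14.112
  O: 3 × 15.999 = 47.997
Sum: 9×12.011 + 14×1.008 + 3×15.999 = 170.208 → 170.21 g/mol.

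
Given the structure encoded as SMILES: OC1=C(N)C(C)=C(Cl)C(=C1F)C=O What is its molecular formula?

Walk through each heavy atom and fill implicit hydrogens from standard valence (C 4, N 3, O 2, S 2, halogen 1):
  atom 1: O, bond orders sum to 1 (valence 2) → 1 H
  atom 2: C, bond orders sum to 4 (valence 4) → 0 H
  atom 3: C, bond orders sum to 4 (valence 4) → 0 H
  atom 4: N, bond orders sum to 1 (valence 3) → 2 H
  atom 5: C, bond orders sum to 4 (valence 4) → 0 H
  atom 6: C, bond orders sum to 1 (valence 4) → 3 H
  atom 7: C, bond orders sum to 4 (valence 4) → 0 H
  atom 8: Cl (halogen, monovalent) → 0 H
  atom 9: C, bond orders sum to 4 (valence 4) → 0 H
  atom 10: C, bond orders sum to 4 (valence 4) → 0 H
  atom 11: F (halogen, monovalent) → 0 H
  atom 12: C, bond orders sum to 3 (valence 4) → 1 H
  atom 13: O, bond orders sum to 2 (valence 2) → 0 H
Totals → C:8, H:7, Cl:1, F:1, N:1, O:2.
In Hill order: C8H7ClFNO2.

C8H7ClFNO2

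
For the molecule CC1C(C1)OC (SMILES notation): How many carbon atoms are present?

5

Count every carbon token in the SMILES (each C, including those in ring-closure positions and inside branches).
Carbon count: 5.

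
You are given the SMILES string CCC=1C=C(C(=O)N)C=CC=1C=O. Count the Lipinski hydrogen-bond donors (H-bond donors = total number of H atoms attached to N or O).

Donors: find every N or O and count the H atoms it carries.
  atom 7 (O): bond orders sum to 2 → 0 H
  atom 8 (N): bond orders sum to 1 → 2 H
  atom 13 (O): bond orders sum to 2 → 0 H
Lipinski HBD = 2.

2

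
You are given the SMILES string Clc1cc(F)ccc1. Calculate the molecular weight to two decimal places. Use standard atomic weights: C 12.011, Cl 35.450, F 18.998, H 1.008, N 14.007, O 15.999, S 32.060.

130.55 g/mol

First, the molecular formula is C6H4ClF (counting implicit H from valence).
  C: 6 × 12.011 = 72.066
  Cl: 1 × 35.450 = 35.450
  F: 1 × 18.998 = 18.998
  H: 4 × 1.008 = 4.032
Sum: 6×12.011 + 1×35.450 + 1×18.998 + 4×1.008 = 130.546 → 130.55 g/mol.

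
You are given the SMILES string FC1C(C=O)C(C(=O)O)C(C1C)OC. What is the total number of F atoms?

1

Scan the SMILES for F atoms (remember two-letter symbols like Cl and Br are single atoms).
Fluorine count: 1.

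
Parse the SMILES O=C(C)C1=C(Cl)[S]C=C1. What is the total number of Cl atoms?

1

Scan the SMILES for Cl atoms (remember two-letter symbols like Cl and Br are single atoms).
Chlorine count: 1.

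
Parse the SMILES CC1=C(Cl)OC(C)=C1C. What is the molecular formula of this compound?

C7H9ClO

Walk through each heavy atom and fill implicit hydrogens from standard valence (C 4, N 3, O 2, S 2, halogen 1):
  atom 1: C, bond orders sum to 1 (valence 4) → 3 H
  atom 2: C, bond orders sum to 4 (valence 4) → 0 H
  atom 3: C, bond orders sum to 4 (valence 4) → 0 H
  atom 4: Cl (halogen, monovalent) → 0 H
  atom 5: O, bond orders sum to 2 (valence 2) → 0 H
  atom 6: C, bond orders sum to 4 (valence 4) → 0 H
  atom 7: C, bond orders sum to 1 (valence 4) → 3 H
  atom 8: C, bond orders sum to 4 (valence 4) → 0 H
  atom 9: C, bond orders sum to 1 (valence 4) → 3 H
Totals → C:7, H:9, Cl:1, O:1.
In Hill order: C7H9ClO.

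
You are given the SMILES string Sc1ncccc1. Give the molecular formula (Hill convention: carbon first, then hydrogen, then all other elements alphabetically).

Walk through each heavy atom and fill implicit hydrogens from standard valence (C 4, N 3, O 2, S 2, halogen 1); for lowercase aromatic atoms, an aromatic c carries 1 H when it has two neighbours and 0 H with three, and aromatic n carries 0 H:
  atom 1: S, bond orders sum to 1 (valence 2) → 1 H
  atom 2: aromatic c, 3 neighbours → 0 H
  atom 3: aromatic n, 2 neighbours → 0 H
  atom 4: aromatic c, 2 neighbours → 1 H
  atom 5: aromatic c, 2 neighbours → 1 H
  atom 6: aromatic c, 2 neighbours → 1 H
  atom 7: aromatic c, 2 neighbours → 1 H
Totals → C:5, H:5, N:1, S:1.
In Hill order: C5H5NS.

C5H5NS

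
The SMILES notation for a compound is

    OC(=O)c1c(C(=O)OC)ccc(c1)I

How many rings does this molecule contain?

In SMILES, each pair of matching ring-closure digits denotes one ring-closing bond; the number of such bonds equals the number of independent rings.
Ring-closure bonds here: 1.

1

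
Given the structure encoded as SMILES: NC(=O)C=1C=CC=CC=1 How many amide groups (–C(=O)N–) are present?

The amide motif appears at heavy-atom position 2 in the SMILES.
Amide count: 1.

1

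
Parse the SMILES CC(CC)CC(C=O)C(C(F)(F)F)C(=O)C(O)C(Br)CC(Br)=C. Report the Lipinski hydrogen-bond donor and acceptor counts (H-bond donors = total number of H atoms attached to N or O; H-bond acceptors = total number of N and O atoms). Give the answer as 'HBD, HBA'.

1, 3

Donors: find every N or O and count the H atoms it carries.
  atom 8 (O): bond orders sum to 2 → 0 H
  atom 15 (O): bond orders sum to 2 → 0 H
  atom 17 (O): bond orders sum to 1 → 1 H
Lipinski HBD = 1.
Acceptors: N atoms = 0, O atoms = 3 → HBA = 3.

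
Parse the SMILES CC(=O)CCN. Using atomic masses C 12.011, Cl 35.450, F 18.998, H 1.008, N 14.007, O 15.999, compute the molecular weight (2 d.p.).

First, the molecular formula is C4H9NO (counting implicit H from valence).
  C: 4 × 12.011 = 48.044
  H: 9 × 1.008 = 9.072
  N: 1 × 14.007 = 14.007
  O: 1 × 15.999 = 15.999
Sum: 4×12.011 + 9×1.008 + 1×14.007 + 1×15.999 = 87.122 → 87.12 g/mol.

87.12 g/mol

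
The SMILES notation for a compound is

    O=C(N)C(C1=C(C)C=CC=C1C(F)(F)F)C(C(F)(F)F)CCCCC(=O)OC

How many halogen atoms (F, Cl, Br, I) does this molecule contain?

Halogen atoms appear at heavy-atom positions 13, 14, 15, 18, 19, 20 (6×F).
Other groups present: 1 amide, 1 ester.
Halogen count: 6.

6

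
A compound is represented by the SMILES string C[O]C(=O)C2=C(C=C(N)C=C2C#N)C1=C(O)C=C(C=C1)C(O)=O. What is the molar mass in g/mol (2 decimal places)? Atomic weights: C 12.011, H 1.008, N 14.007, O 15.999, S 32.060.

312.28 g/mol

First, the molecular formula is C16H12N2O5 (counting implicit H from valence).
  C: 16 × 12.011 = 192.176
  H: 12 × 1.008 = 12.096
  N: 2 × 14.007 = 28.014
  O: 5 × 15.999 = 79.995
Sum: 16×12.011 + 12×1.008 + 2×14.007 + 5×15.999 = 312.281 → 312.28 g/mol.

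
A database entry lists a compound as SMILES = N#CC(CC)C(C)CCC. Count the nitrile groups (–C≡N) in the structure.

1

The nitrile motif appears at heavy-atom position 2 in the SMILES.
Nitrile count: 1.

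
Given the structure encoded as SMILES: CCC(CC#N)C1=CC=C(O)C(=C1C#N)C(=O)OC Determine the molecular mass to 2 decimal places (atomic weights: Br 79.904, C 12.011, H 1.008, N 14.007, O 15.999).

First, the molecular formula is C14H14N2O3 (counting implicit H from valence).
  C: 14 × 12.011 = 168.154
  H: 14 × 1.008 = 14.112
  N: 2 × 14.007 = 28.014
  O: 3 × 15.999 = 47.997
Sum: 14×12.011 + 14×1.008 + 2×14.007 + 3×15.999 = 258.277 → 258.28 g/mol.

258.28 g/mol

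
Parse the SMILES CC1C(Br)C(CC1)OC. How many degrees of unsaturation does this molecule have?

1

Molecular formula: C7H13BrO.
DoU = (2C + 2 + N − H − X) / 2, where X is the halogen count and O/S are ignored.
    = (2·7 + 2 + 0 − 13 − 1) / 2 = 2 / 2 = 1.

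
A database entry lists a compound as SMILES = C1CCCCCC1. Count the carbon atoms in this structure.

7

Count every carbon token in the SMILES (each C, including those in ring-closure positions and inside branches).
Carbon count: 7.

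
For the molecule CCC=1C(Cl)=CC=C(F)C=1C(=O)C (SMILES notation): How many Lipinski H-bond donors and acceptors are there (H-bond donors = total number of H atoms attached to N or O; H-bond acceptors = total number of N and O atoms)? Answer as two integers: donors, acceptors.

Donors: find every N or O and count the H atoms it carries.
  atom 12 (O): bond orders sum to 2 → 0 H
Lipinski HBD = 0.
Acceptors: N atoms = 0, O atoms = 1 → HBA = 1.

0, 1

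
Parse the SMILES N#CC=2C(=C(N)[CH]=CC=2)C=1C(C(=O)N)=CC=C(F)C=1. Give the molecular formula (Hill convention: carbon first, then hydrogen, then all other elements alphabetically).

C14H10FN3O

Walk through each heavy atom and fill implicit hydrogens from standard valence (C 4, N 3, O 2, S 2, halogen 1):
  atom 1: N, bond orders sum to 3 (valence 3) → 0 H
  atom 2: C, bond orders sum to 4 (valence 4) → 0 H
  atom 3: C, bond orders sum to 4 (valence 4) → 0 H
  atom 4: C, bond orders sum to 4 (valence 4) → 0 H
  atom 5: C, bond orders sum to 4 (valence 4) → 0 H
  atom 6: N, bond orders sum to 1 (valence 3) → 2 H
  atom 7: C with explicit H count 1
  atom 8: C, bond orders sum to 3 (valence 4) → 1 H
  atom 9: C, bond orders sum to 3 (valence 4) → 1 H
  atom 10: C, bond orders sum to 4 (valence 4) → 0 H
  atom 11: C, bond orders sum to 4 (valence 4) → 0 H
  atom 12: C, bond orders sum to 4 (valence 4) → 0 H
  atom 13: O, bond orders sum to 2 (valence 2) → 0 H
  atom 14: N, bond orders sum to 1 (valence 3) → 2 H
  atom 15: C, bond orders sum to 3 (valence 4) → 1 H
  atom 16: C, bond orders sum to 3 (valence 4) → 1 H
  atom 17: C, bond orders sum to 4 (valence 4) → 0 H
  atom 18: F (halogen, monovalent) → 0 H
  atom 19: C, bond orders sum to 3 (valence 4) → 1 H
Totals → C:14, H:10, F:1, N:3, O:1.
In Hill order: C14H10FN3O.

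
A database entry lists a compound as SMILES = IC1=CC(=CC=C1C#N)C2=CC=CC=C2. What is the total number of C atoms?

13

Count every carbon token in the SMILES (each C, including those in ring-closure positions and inside branches).
Carbon count: 13.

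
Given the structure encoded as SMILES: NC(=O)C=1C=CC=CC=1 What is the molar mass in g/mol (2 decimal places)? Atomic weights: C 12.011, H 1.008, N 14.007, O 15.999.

121.14 g/mol

First, the molecular formula is C7H7NO (counting implicit H from valence).
  C: 7 × 12.011 = 84.077
  H: 7 × 1.008 = 7.056
  N: 1 × 14.007 = 14.007
  O: 1 × 15.999 = 15.999
Sum: 7×12.011 + 7×1.008 + 1×14.007 + 1×15.999 = 121.139 → 121.14 g/mol.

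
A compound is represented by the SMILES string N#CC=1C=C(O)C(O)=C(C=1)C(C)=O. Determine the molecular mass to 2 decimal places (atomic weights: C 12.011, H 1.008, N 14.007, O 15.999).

First, the molecular formula is C9H7NO3 (counting implicit H from valence).
  C: 9 × 12.011 = 108.099
  H: 7 × 1.008 = 7.056
  N: 1 × 14.007 = 14.007
  O: 3 × 15.999 = 47.997
Sum: 9×12.011 + 7×1.008 + 1×14.007 + 3×15.999 = 177.159 → 177.16 g/mol.

177.16 g/mol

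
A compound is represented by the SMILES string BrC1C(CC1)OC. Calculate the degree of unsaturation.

Degree of unsaturation = (number of rings) + (number of π bonds).
Ring closures in the SMILES: 1.
π bonds: none → 0 DoU from unsaturation.
Total DoU = 1 + 0 = 1.

1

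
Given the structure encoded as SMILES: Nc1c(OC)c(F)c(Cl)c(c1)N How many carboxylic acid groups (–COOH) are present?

0

Scan the SMILES for the carboxylic acid motif — none present.
Groups that are present: 1 ether, 2 primary amine.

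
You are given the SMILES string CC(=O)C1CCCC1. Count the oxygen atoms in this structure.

Scan the SMILES for O atoms (remember two-letter symbols like Cl and Br are single atoms).
Oxygen count: 1.

1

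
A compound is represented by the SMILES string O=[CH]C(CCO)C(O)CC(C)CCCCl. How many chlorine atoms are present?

Scan the SMILES for Cl atoms (remember two-letter symbols like Cl and Br are single atoms).
Chlorine count: 1.

1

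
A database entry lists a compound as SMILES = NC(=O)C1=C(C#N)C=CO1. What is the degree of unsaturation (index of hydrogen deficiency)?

Molecular formula: C6H4N2O2.
DoU = (2C + 2 + N − H − X) / 2, where X is the halogen count and O/S are ignored.
    = (2·6 + 2 + 2 − 4 − 0) / 2 = 12 / 2 = 6.

6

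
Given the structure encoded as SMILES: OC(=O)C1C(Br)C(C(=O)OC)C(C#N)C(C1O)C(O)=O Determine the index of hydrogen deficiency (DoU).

Degree of unsaturation = (number of rings) + (number of π bonds).
Ring closures in the SMILES: 1.
π bonds: 3 double bonds (each 1 DoU), 1 triple bond (each 2 DoU) → 5 DoU from unsaturation.
Total DoU = 1 + 5 = 6.

6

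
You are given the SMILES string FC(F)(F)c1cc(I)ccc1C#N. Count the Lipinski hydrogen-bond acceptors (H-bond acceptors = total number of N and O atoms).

1

N atoms: 1; O atoms: 0.
Lipinski HBA = 1 + 0 = 1.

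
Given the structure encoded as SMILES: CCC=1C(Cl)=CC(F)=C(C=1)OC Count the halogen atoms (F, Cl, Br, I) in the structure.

2

Halogen atoms appear at heavy-atom positions 5, 8 (1×Cl, 1×F).
Other groups present: 1 ether.
Halogen count: 2.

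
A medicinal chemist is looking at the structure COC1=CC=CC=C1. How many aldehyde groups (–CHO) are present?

0

Scan the SMILES for the aldehyde motif — none present.
Groups that are present: 1 ether.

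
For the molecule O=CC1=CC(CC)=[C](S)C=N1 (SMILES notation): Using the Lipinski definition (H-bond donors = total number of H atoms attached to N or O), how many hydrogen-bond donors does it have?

0

Donors: find every N or O and count the H atoms it carries.
  atom 1 (O): bond orders sum to 2 → 0 H
  atom 11 (N): bond orders sum to 3 → 0 H
Lipinski HBD = 0.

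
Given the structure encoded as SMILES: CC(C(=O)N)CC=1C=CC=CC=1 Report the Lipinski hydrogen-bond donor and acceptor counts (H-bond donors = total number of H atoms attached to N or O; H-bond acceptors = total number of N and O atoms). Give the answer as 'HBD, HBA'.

2, 2

Donors: find every N or O and count the H atoms it carries.
  atom 4 (O): bond orders sum to 2 → 0 H
  atom 5 (N): bond orders sum to 1 → 2 H
Lipinski HBD = 2.
Acceptors: N atoms = 1, O atoms = 1 → HBA = 2.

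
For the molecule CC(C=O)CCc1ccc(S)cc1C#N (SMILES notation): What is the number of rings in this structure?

1

In SMILES, each pair of matching ring-closure digits denotes one ring-closing bond; the number of such bonds equals the number of independent rings.
Ring-closure bonds here: 1.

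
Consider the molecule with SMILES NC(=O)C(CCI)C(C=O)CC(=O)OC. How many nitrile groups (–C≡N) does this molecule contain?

Scan the SMILES for the nitrile motif — none present.
Groups that are present: 1 aldehyde, 1 amide, 1 ester.

0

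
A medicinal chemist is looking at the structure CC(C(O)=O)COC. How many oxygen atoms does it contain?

Scan the SMILES for O atoms (remember two-letter symbols like Cl and Br are single atoms).
Oxygen count: 3.

3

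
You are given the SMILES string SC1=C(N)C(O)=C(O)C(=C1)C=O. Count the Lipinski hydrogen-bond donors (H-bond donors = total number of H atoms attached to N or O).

Donors: find every N or O and count the H atoms it carries.
  atom 4 (N): bond orders sum to 1 → 2 H
  atom 6 (O): bond orders sum to 1 → 1 H
  atom 8 (O): bond orders sum to 1 → 1 H
  atom 12 (O): bond orders sum to 2 → 0 H
Lipinski HBD = 4.

4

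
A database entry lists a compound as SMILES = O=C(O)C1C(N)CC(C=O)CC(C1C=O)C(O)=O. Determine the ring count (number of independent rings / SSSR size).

1

In SMILES, each pair of matching ring-closure digits denotes one ring-closing bond; the number of such bonds equals the number of independent rings.
Ring-closure bonds here: 1.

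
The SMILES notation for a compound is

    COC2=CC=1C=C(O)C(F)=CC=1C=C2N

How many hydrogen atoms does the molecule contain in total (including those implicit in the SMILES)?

10

Walk through each heavy atom and fill implicit hydrogens from standard valence (C 4, N 3, O 2, S 2, halogen 1):
  atom 1: C, bond orders sum to 1 (valence 4) → 3 H
  atom 2: O, bond orders sum to 2 (valence 2) → 0 H
  atom 3: C, bond orders sum to 4 (valence 4) → 0 H
  atom 4: C, bond orders sum to 3 (valence 4) → 1 H
  atom 5: C, bond orders sum to 4 (valence 4) → 0 H
  atom 6: C, bond orders sum to 3 (valence 4) → 1 H
  atom 7: C, bond orders sum to 4 (valence 4) → 0 H
  atom 8: O, bond orders sum to 1 (valence 2) → 1 H
  atom 9: C, bond orders sum to 4 (valence 4) → 0 H
  atom 10: F (halogen, monovalent) → 0 H
  atom 11: C, bond orders sum to 3 (valence 4) → 1 H
  atom 12: C, bond orders sum to 4 (valence 4) → 0 H
  atom 13: C, bond orders sum to 3 (valence 4) → 1 H
  atom 14: C, bond orders sum to 4 (valence 4) → 0 H
  atom 15: N, bond orders sum to 1 (valence 3) → 2 H
Total hydrogens: 10.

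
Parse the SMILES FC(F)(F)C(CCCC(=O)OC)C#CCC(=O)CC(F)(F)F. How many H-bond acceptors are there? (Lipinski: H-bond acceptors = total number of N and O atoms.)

N atoms: 0; O atoms: 3.
Lipinski HBA = 0 + 3 = 3.

3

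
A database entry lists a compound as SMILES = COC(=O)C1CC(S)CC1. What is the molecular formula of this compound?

Walk through each heavy atom and fill implicit hydrogens from standard valence (C 4, N 3, O 2, S 2, halogen 1):
  atom 1: C, bond orders sum to 1 (valence 4) → 3 H
  atom 2: O, bond orders sum to 2 (valence 2) → 0 H
  atom 3: C, bond orders sum to 4 (valence 4) → 0 H
  atom 4: O, bond orders sum to 2 (valence 2) → 0 H
  atom 5: C, bond orders sum to 3 (valence 4) → 1 H
  atom 6: C, bond orders sum to 2 (valence 4) → 2 H
  atom 7: C, bond orders sum to 3 (valence 4) → 1 H
  atom 8: S, bond orders sum to 1 (valence 2) → 1 H
  atom 9: C, bond orders sum to 2 (valence 4) → 2 H
  atom 10: C, bond orders sum to 2 (valence 4) → 2 H
Totals → C:7, H:12, O:2, S:1.

C7H12O2S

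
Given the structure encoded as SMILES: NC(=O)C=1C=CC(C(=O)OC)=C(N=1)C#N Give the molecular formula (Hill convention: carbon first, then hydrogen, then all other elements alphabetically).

Walk through each heavy atom and fill implicit hydrogens from standard valence (C 4, N 3, O 2, S 2, halogen 1):
  atom 1: N, bond orders sum to 1 (valence 3) → 2 H
  atom 2: C, bond orders sum to 4 (valence 4) → 0 H
  atom 3: O, bond orders sum to 2 (valence 2) → 0 H
  atom 4: C, bond orders sum to 4 (valence 4) → 0 H
  atom 5: C, bond orders sum to 3 (valence 4) → 1 H
  atom 6: C, bond orders sum to 3 (valence 4) → 1 H
  atom 7: C, bond orders sum to 4 (valence 4) → 0 H
  atom 8: C, bond orders sum to 4 (valence 4) → 0 H
  atom 9: O, bond orders sum to 2 (valence 2) → 0 H
  atom 10: O, bond orders sum to 2 (valence 2) → 0 H
  atom 11: C, bond orders sum to 1 (valence 4) → 3 H
  atom 12: C, bond orders sum to 4 (valence 4) → 0 H
  atom 13: N, bond orders sum to 3 (valence 3) → 0 H
  atom 14: C, bond orders sum to 4 (valence 4) → 0 H
  atom 15: N, bond orders sum to 3 (valence 3) → 0 H
Totals → C:9, H:7, N:3, O:3.
In Hill order: C9H7N3O3.

C9H7N3O3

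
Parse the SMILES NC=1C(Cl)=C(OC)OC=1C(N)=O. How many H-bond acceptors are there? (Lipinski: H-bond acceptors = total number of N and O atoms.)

5

N atoms: 2; O atoms: 3.
Lipinski HBA = 2 + 3 = 5.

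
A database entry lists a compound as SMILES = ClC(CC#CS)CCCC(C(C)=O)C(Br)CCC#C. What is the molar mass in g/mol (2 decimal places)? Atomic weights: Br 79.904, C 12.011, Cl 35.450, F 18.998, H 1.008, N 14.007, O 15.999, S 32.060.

363.74 g/mol

First, the molecular formula is C15H20BrClOS (counting implicit H from valence).
  Br: 1 × 79.904 = 79.904
  C: 15 × 12.011 = 180.165
  Cl: 1 × 35.450 = 35.450
  H: 20 × 1.008 = 20.160
  O: 1 × 15.999 = 15.999
  S: 1 × 32.060 = 32.060
Sum: 1×79.904 + 15×12.011 + 1×35.450 + 20×1.008 + 1×15.999 + 1×32.060 = 363.738 → 363.74 g/mol.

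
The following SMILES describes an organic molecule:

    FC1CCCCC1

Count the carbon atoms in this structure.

Count every carbon token in the SMILES (each C, including those in ring-closure positions and inside branches).
Carbon count: 6.

6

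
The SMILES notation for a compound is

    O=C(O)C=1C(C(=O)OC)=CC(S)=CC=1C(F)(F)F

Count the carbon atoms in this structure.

Count every carbon token in the SMILES (each C, including those in ring-closure positions and inside branches).
Carbon count: 10.

10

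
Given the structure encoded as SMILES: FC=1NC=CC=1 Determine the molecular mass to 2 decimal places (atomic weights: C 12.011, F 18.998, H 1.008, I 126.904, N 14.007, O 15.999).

85.08 g/mol

First, the molecular formula is C4H4FN (counting implicit H from valence).
  C: 4 × 12.011 = 48.044
  F: 1 × 18.998 = 18.998
  H: 4 × 1.008 = 4.032
  N: 1 × 14.007 = 14.007
Sum: 4×12.011 + 1×18.998 + 4×1.008 + 1×14.007 = 85.081 → 85.08 g/mol.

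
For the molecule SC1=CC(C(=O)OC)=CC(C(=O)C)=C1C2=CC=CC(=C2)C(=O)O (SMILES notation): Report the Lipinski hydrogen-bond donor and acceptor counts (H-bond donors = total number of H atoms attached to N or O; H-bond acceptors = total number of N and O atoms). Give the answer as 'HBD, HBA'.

Donors: find every N or O and count the H atoms it carries.
  atom 6 (O): bond orders sum to 2 → 0 H
  atom 7 (O): bond orders sum to 2 → 0 H
  atom 12 (O): bond orders sum to 2 → 0 H
  atom 22 (O): bond orders sum to 2 → 0 H
  atom 23 (O): bond orders sum to 1 → 1 H
Lipinski HBD = 1.
Acceptors: N atoms = 0, O atoms = 5 → HBA = 5.

1, 5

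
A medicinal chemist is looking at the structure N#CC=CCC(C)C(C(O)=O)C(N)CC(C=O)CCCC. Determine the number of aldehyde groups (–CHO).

1

The aldehyde motif appears at heavy-atom position 16 in the SMILES.
Other groups present: 1 alkene, 1 carboxylic acid, 1 nitrile, 1 primary amine.
Aldehyde count: 1.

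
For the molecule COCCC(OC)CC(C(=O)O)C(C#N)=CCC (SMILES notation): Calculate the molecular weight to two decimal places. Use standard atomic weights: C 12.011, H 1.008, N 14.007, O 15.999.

First, the molecular formula is C13H21NO4 (counting implicit H from valence).
  C: 13 × 12.011 = 156.143
  H: 21 × 1.008 = 21.168
  N: 1 × 14.007 = 14.007
  O: 4 × 15.999 = 63.996
Sum: 13×12.011 + 21×1.008 + 1×14.007 + 4×15.999 = 255.314 → 255.31 g/mol.

255.31 g/mol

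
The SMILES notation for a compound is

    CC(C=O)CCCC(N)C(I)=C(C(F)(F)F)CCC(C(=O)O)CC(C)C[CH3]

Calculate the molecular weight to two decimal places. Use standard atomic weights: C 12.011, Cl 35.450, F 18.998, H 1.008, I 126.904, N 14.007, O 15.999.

First, the molecular formula is C19H31F3INO3 (counting implicit H from valence).
  C: 19 × 12.011 = 228.209
  F: 3 × 18.998 = 56.994
  H: 31 × 1.008 = 31.248
  I: 1 × 126.904 = 126.904
  N: 1 × 14.007 = 14.007
  O: 3 × 15.999 = 47.997
Sum: 19×12.011 + 3×18.998 + 31×1.008 + 1×126.904 + 1×14.007 + 3×15.999 = 505.359 → 505.36 g/mol.

505.36 g/mol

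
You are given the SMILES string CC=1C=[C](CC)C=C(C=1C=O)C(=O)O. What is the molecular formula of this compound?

C11H12O3

Walk through each heavy atom and fill implicit hydrogens from standard valence (C 4, N 3, O 2, S 2, halogen 1):
  atom 1: C, bond orders sum to 1 (valence 4) → 3 H
  atom 2: C, bond orders sum to 4 (valence 4) → 0 H
  atom 3: C, bond orders sum to 3 (valence 4) → 1 H
  atom 4: C with explicit H count 0
  atom 5: C, bond orders sum to 2 (valence 4) → 2 H
  atom 6: C, bond orders sum to 1 (valence 4) → 3 H
  atom 7: C, bond orders sum to 3 (valence 4) → 1 H
  atom 8: C, bond orders sum to 4 (valence 4) → 0 H
  atom 9: C, bond orders sum to 4 (valence 4) → 0 H
  atom 10: C, bond orders sum to 3 (valence 4) → 1 H
  atom 11: O, bond orders sum to 2 (valence 2) → 0 H
  atom 12: C, bond orders sum to 4 (valence 4) → 0 H
  atom 13: O, bond orders sum to 2 (valence 2) → 0 H
  atom 14: O, bond orders sum to 1 (valence 2) → 1 H
Totals → C:11, H:12, O:3.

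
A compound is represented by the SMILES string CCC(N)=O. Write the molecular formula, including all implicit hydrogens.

C3H7NO

Walk through each heavy atom and fill implicit hydrogens from standard valence (C 4, N 3, O 2, S 2, halogen 1):
  atom 1: C, bond orders sum to 1 (valence 4) → 3 H
  atom 2: C, bond orders sum to 2 (valence 4) → 2 H
  atom 3: C, bond orders sum to 4 (valence 4) → 0 H
  atom 4: N, bond orders sum to 1 (valence 3) → 2 H
  atom 5: O, bond orders sum to 2 (valence 2) → 0 H
Totals → C:3, H:7, N:1, O:1.
In Hill order: C3H7NO.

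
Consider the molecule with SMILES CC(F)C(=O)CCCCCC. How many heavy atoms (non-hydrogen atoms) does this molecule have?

Every atom symbol written in the SMILES (organic subset) is one heavy atom; implicit H are not written.
Heavy atoms by element → C:9, F:1, O:1.
Total: 11.

11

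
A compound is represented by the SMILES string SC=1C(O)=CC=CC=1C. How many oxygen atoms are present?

1

Scan the SMILES for O atoms (remember two-letter symbols like Cl and Br are single atoms).
Oxygen count: 1.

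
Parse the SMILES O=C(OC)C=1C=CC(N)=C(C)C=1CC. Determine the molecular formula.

Walk through each heavy atom and fill implicit hydrogens from standard valence (C 4, N 3, O 2, S 2, halogen 1):
  atom 1: O, bond orders sum to 2 (valence 2) → 0 H
  atom 2: C, bond orders sum to 4 (valence 4) → 0 H
  atom 3: O, bond orders sum to 2 (valence 2) → 0 H
  atom 4: C, bond orders sum to 1 (valence 4) → 3 H
  atom 5: C, bond orders sum to 4 (valence 4) → 0 H
  atom 6: C, bond orders sum to 3 (valence 4) → 1 H
  atom 7: C, bond orders sum to 3 (valence 4) → 1 H
  atom 8: C, bond orders sum to 4 (valence 4) → 0 H
  atom 9: N, bond orders sum to 1 (valence 3) → 2 H
  atom 10: C, bond orders sum to 4 (valence 4) → 0 H
  atom 11: C, bond orders sum to 1 (valence 4) → 3 H
  atom 12: C, bond orders sum to 4 (valence 4) → 0 H
  atom 13: C, bond orders sum to 2 (valence 4) → 2 H
  atom 14: C, bond orders sum to 1 (valence 4) → 3 H
Totals → C:11, H:15, N:1, O:2.

C11H15NO2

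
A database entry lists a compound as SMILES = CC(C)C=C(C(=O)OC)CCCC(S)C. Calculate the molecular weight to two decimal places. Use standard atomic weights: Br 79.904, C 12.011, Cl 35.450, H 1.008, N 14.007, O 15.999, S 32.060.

First, the molecular formula is C12H22O2S (counting implicit H from valence).
  C: 12 × 12.011 = 144.132
  H: 22 × 1.008 = 22.176
  O: 2 × 15.999 = 31.998
  S: 1 × 32.060 = 32.060
Sum: 12×12.011 + 22×1.008 + 2×15.999 + 1×32.060 = 230.366 → 230.37 g/mol.

230.37 g/mol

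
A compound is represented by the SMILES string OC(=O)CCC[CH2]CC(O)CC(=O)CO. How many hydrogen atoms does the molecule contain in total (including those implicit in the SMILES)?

Walk through each heavy atom and fill implicit hydrogens from standard valence (C 4, N 3, O 2, S 2, halogen 1):
  atom 1: O, bond orders sum to 1 (valence 2) → 1 H
  atom 2: C, bond orders sum to 4 (valence 4) → 0 H
  atom 3: O, bond orders sum to 2 (valence 2) → 0 H
  atom 4: C, bond orders sum to 2 (valence 4) → 2 H
  atom 5: C, bond orders sum to 2 (valence 4) → 2 H
  atom 6: C, bond orders sum to 2 (valence 4) → 2 H
  atom 7: C with explicit H count 2
  atom 8: C, bond orders sum to 2 (valence 4) → 2 H
  atom 9: C, bond orders sum to 3 (valence 4) → 1 H
  atom 10: O, bond orders sum to 1 (valence 2) → 1 H
  atom 11: C, bond orders sum to 2 (valence 4) → 2 H
  atom 12: C, bond orders sum to 4 (valence 4) → 0 H
  atom 13: O, bond orders sum to 2 (valence 2) → 0 H
  atom 14: C, bond orders sum to 2 (valence 4) → 2 H
  atom 15: O, bond orders sum to 1 (valence 2) → 1 H
Total hydrogens: 18.

18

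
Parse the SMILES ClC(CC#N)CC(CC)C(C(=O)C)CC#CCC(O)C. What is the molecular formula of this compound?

Walk through each heavy atom and fill implicit hydrogens from standard valence (C 4, N 3, O 2, S 2, halogen 1):
  atom 1: Cl (halogen, monovalent) → 0 H
  atom 2: C, bond orders sum to 3 (valence 4) → 1 H
  atom 3: C, bond orders sum to 2 (valence 4) → 2 H
  atom 4: C, bond orders sum to 4 (valence 4) → 0 H
  atom 5: N, bond orders sum to 3 (valence 3) → 0 H
  atom 6: C, bond orders sum to 2 (valence 4) → 2 H
  atom 7: C, bond orders sum to 3 (valence 4) → 1 H
  atom 8: C, bond orders sum to 2 (valence 4) → 2 H
  atom 9: C, bond orders sum to 1 (valence 4) → 3 H
  atom 10: C, bond orders sum to 3 (valence 4) → 1 H
  atom 11: C, bond orders sum to 4 (valence 4) → 0 H
  atom 12: O, bond orders sum to 2 (valence 2) → 0 H
  atom 13: C, bond orders sum to 1 (valence 4) → 3 H
  atom 14: C, bond orders sum to 2 (valence 4) → 2 H
  atom 15: C, bond orders sum to 4 (valence 4) → 0 H
  atom 16: C, bond orders sum to 4 (valence 4) → 0 H
  atom 17: C, bond orders sum to 2 (valence 4) → 2 H
  atom 18: C, bond orders sum to 3 (valence 4) → 1 H
  atom 19: O, bond orders sum to 1 (valence 2) → 1 H
  atom 20: C, bond orders sum to 1 (valence 4) → 3 H
Totals → C:16, H:24, Cl:1, N:1, O:2.

C16H24ClNO2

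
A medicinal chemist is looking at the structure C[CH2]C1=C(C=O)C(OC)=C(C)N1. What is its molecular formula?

C9H13NO2

Walk through each heavy atom and fill implicit hydrogens from standard valence (C 4, N 3, O 2, S 2, halogen 1):
  atom 1: C, bond orders sum to 1 (valence 4) → 3 H
  atom 2: C with explicit H count 2
  atom 3: C, bond orders sum to 4 (valence 4) → 0 H
  atom 4: C, bond orders sum to 4 (valence 4) → 0 H
  atom 5: C, bond orders sum to 3 (valence 4) → 1 H
  atom 6: O, bond orders sum to 2 (valence 2) → 0 H
  atom 7: C, bond orders sum to 4 (valence 4) → 0 H
  atom 8: O, bond orders sum to 2 (valence 2) → 0 H
  atom 9: C, bond orders sum to 1 (valence 4) → 3 H
  atom 10: C, bond orders sum to 4 (valence 4) → 0 H
  atom 11: C, bond orders sum to 1 (valence 4) → 3 H
  atom 12: N, bond orders sum to 2 (valence 3) → 1 H
Totals → C:9, H:13, N:1, O:2.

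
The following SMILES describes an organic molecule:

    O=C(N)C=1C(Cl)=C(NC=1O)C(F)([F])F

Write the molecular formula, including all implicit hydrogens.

C6H4ClF3N2O2

Walk through each heavy atom and fill implicit hydrogens from standard valence (C 4, N 3, O 2, S 2, halogen 1):
  atom 1: O, bond orders sum to 2 (valence 2) → 0 H
  atom 2: C, bond orders sum to 4 (valence 4) → 0 H
  atom 3: N, bond orders sum to 1 (valence 3) → 2 H
  atom 4: C, bond orders sum to 4 (valence 4) → 0 H
  atom 5: C, bond orders sum to 4 (valence 4) → 0 H
  atom 6: Cl (halogen, monovalent) → 0 H
  atom 7: C, bond orders sum to 4 (valence 4) → 0 H
  atom 8: N, bond orders sum to 2 (valence 3) → 1 H
  atom 9: C, bond orders sum to 4 (valence 4) → 0 H
  atom 10: O, bond orders sum to 1 (valence 2) → 1 H
  atom 11: C, bond orders sum to 4 (valence 4) → 0 H
  atom 12: F (halogen, monovalent) → 0 H
  atom 13: F with explicit H count 0
  atom 14: F (halogen, monovalent) → 0 H
Totals → C:6, H:4, Cl:1, F:3, N:2, O:2.
In Hill order: C6H4ClF3N2O2.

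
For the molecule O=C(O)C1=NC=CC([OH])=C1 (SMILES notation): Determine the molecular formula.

Walk through each heavy atom and fill implicit hydrogens from standard valence (C 4, N 3, O 2, S 2, halogen 1):
  atom 1: O, bond orders sum to 2 (valence 2) → 0 H
  atom 2: C, bond orders sum to 4 (valence 4) → 0 H
  atom 3: O, bond orders sum to 1 (valence 2) → 1 H
  atom 4: C, bond orders sum to 4 (valence 4) → 0 H
  atom 5: N, bond orders sum to 3 (valence 3) → 0 H
  atom 6: C, bond orders sum to 3 (valence 4) → 1 H
  atom 7: C, bond orders sum to 3 (valence 4) → 1 H
  atom 8: C, bond orders sum to 4 (valence 4) → 0 H
  atom 9: O with explicit H count 1
  atom 10: C, bond orders sum to 3 (valence 4) → 1 H
Totals → C:6, H:5, N:1, O:3.
In Hill order: C6H5NO3.

C6H5NO3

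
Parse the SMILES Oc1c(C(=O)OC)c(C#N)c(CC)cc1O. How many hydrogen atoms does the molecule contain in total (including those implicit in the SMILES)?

Walk through each heavy atom and fill implicit hydrogens from standard valence (C 4, N 3, O 2, S 2, halogen 1); for lowercase aromatic atoms, an aromatic c carries 1 H when it has two neighbours and 0 H with three, and aromatic n carries 0 H:
  atom 1: O, bond orders sum to 1 (valence 2) → 1 H
  atom 2: aromatic c, 3 neighbours → 0 H
  atom 3: aromatic c, 3 neighbours → 0 H
  atom 4: C, bond orders sum to 4 (valence 4) → 0 H
  atom 5: O, bond orders sum to 2 (valence 2) → 0 H
  atom 6: O, bond orders sum to 2 (valence 2) → 0 H
  atom 7: C, bond orders sum to 1 (valence 4) → 3 H
  atom 8: aromatic c, 3 neighbours → 0 H
  atom 9: C, bond orders sum to 4 (valence 4) → 0 H
  atom 10: N, bond orders sum to 3 (valence 3) → 0 H
  atom 11: aromatic c, 3 neighbours → 0 H
  atom 12: C, bond orders sum to 2 (valence 4) → 2 H
  atom 13: C, bond orders sum to 1 (valence 4) → 3 H
  atom 14: aromatic c, 2 neighbours → 1 H
  atom 15: aromatic c, 3 neighbours → 0 H
  atom 16: O, bond orders sum to 1 (valence 2) → 1 H
Total hydrogens: 11.

11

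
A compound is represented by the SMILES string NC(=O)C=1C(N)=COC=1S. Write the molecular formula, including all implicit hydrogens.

Walk through each heavy atom and fill implicit hydrogens from standard valence (C 4, N 3, O 2, S 2, halogen 1):
  atom 1: N, bond orders sum to 1 (valence 3) → 2 H
  atom 2: C, bond orders sum to 4 (valence 4) → 0 H
  atom 3: O, bond orders sum to 2 (valence 2) → 0 H
  atom 4: C, bond orders sum to 4 (valence 4) → 0 H
  atom 5: C, bond orders sum to 4 (valence 4) → 0 H
  atom 6: N, bond orders sum to 1 (valence 3) → 2 H
  atom 7: C, bond orders sum to 3 (valence 4) → 1 H
  atom 8: O, bond orders sum to 2 (valence 2) → 0 H
  atom 9: C, bond orders sum to 4 (valence 4) → 0 H
  atom 10: S, bond orders sum to 1 (valence 2) → 1 H
Totals → C:5, H:6, N:2, O:2, S:1.

C5H6N2O2S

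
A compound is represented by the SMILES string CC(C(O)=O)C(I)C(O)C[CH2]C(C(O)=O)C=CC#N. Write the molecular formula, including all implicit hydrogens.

Walk through each heavy atom and fill implicit hydrogens from standard valence (C 4, N 3, O 2, S 2, halogen 1):
  atom 1: C, bond orders sum to 1 (valence 4) → 3 H
  atom 2: C, bond orders sum to 3 (valence 4) → 1 H
  atom 3: C, bond orders sum to 4 (valence 4) → 0 H
  atom 4: O, bond orders sum to 1 (valence 2) → 1 H
  atom 5: O, bond orders sum to 2 (valence 2) → 0 H
  atom 6: C, bond orders sum to 3 (valence 4) → 1 H
  atom 7: I (halogen, monovalent) → 0 H
  atom 8: C, bond orders sum to 3 (valence 4) → 1 H
  atom 9: O, bond orders sum to 1 (valence 2) → 1 H
  atom 10: C, bond orders sum to 2 (valence 4) → 2 H
  atom 11: C with explicit H count 2
  atom 12: C, bond orders sum to 3 (valence 4) → 1 H
  atom 13: C, bond orders sum to 4 (valence 4) → 0 H
  atom 14: O, bond orders sum to 1 (valence 2) → 1 H
  atom 15: O, bond orders sum to 2 (valence 2) → 0 H
  atom 16: C, bond orders sum to 3 (valence 4) → 1 H
  atom 17: C, bond orders sum to 3 (valence 4) → 1 H
  atom 18: C, bond orders sum to 4 (valence 4) → 0 H
  atom 19: N, bond orders sum to 3 (valence 3) → 0 H
Totals → C:12, H:16, I:1, N:1, O:5.
In Hill order: C12H16INO5.

C12H16INO5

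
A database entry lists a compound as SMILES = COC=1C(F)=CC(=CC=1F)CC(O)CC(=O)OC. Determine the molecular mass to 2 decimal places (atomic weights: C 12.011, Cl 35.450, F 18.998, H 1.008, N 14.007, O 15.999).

260.24 g/mol

First, the molecular formula is C12H14F2O4 (counting implicit H from valence).
  C: 12 × 12.011 = 144.132
  F: 2 × 18.998 = 37.996
  H: 14 × 1.008 = 14.112
  O: 4 × 15.999 = 63.996
Sum: 12×12.011 + 2×18.998 + 14×1.008 + 4×15.999 = 260.236 → 260.24 g/mol.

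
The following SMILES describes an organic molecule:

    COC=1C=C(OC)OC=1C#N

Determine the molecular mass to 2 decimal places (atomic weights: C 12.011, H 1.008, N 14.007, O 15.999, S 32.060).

First, the molecular formula is C7H7NO3 (counting implicit H from valence).
  C: 7 × 12.011 = 84.077
  H: 7 × 1.008 = 7.056
  N: 1 × 14.007 = 14.007
  O: 3 × 15.999 = 47.997
Sum: 7×12.011 + 7×1.008 + 1×14.007 + 3×15.999 = 153.137 → 153.14 g/mol.

153.14 g/mol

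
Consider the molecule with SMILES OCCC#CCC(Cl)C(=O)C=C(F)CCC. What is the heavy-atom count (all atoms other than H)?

Every atom symbol written in the SMILES (organic subset) is one heavy atom; implicit H are not written.
Heavy atoms by element → C:12, Cl:1, F:1, O:2.
Total: 16.

16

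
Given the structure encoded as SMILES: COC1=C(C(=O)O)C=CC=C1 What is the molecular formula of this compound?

Walk through each heavy atom and fill implicit hydrogens from standard valence (C 4, N 3, O 2, S 2, halogen 1):
  atom 1: C, bond orders sum to 1 (valence 4) → 3 H
  atom 2: O, bond orders sum to 2 (valence 2) → 0 H
  atom 3: C, bond orders sum to 4 (valence 4) → 0 H
  atom 4: C, bond orders sum to 4 (valence 4) → 0 H
  atom 5: C, bond orders sum to 4 (valence 4) → 0 H
  atom 6: O, bond orders sum to 2 (valence 2) → 0 H
  atom 7: O, bond orders sum to 1 (valence 2) → 1 H
  atom 8: C, bond orders sum to 3 (valence 4) → 1 H
  atom 9: C, bond orders sum to 3 (valence 4) → 1 H
  atom 10: C, bond orders sum to 3 (valence 4) → 1 H
  atom 11: C, bond orders sum to 3 (valence 4) → 1 H
Totals → C:8, H:8, O:3.
In Hill order: C8H8O3.

C8H8O3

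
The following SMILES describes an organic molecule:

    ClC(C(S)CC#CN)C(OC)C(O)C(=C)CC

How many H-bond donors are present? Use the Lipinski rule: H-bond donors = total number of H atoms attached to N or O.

3

Donors: find every N or O and count the H atoms it carries.
  atom 8 (N): bond orders sum to 1 → 2 H
  atom 10 (O): bond orders sum to 2 → 0 H
  atom 13 (O): bond orders sum to 1 → 1 H
Lipinski HBD = 3.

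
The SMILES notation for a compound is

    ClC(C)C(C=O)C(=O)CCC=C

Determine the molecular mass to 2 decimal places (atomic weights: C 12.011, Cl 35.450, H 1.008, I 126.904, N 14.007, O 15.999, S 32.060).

First, the molecular formula is C9H13ClO2 (counting implicit H from valence).
  C: 9 × 12.011 = 108.099
  Cl: 1 × 35.450 = 35.450
  H: 13 × 1.008 = 13.104
  O: 2 × 15.999 = 31.998
Sum: 9×12.011 + 1×35.450 + 13×1.008 + 2×15.999 = 188.651 → 188.65 g/mol.

188.65 g/mol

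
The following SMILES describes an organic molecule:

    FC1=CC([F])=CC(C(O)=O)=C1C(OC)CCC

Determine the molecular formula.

C12H14F2O3

Walk through each heavy atom and fill implicit hydrogens from standard valence (C 4, N 3, O 2, S 2, halogen 1):
  atom 1: F (halogen, monovalent) → 0 H
  atom 2: C, bond orders sum to 4 (valence 4) → 0 H
  atom 3: C, bond orders sum to 3 (valence 4) → 1 H
  atom 4: C, bond orders sum to 4 (valence 4) → 0 H
  atom 5: F with explicit H count 0
  atom 6: C, bond orders sum to 3 (valence 4) → 1 H
  atom 7: C, bond orders sum to 4 (valence 4) → 0 H
  atom 8: C, bond orders sum to 4 (valence 4) → 0 H
  atom 9: O, bond orders sum to 1 (valence 2) → 1 H
  atom 10: O, bond orders sum to 2 (valence 2) → 0 H
  atom 11: C, bond orders sum to 4 (valence 4) → 0 H
  atom 12: C, bond orders sum to 3 (valence 4) → 1 H
  atom 13: O, bond orders sum to 2 (valence 2) → 0 H
  atom 14: C, bond orders sum to 1 (valence 4) → 3 H
  atom 15: C, bond orders sum to 2 (valence 4) → 2 H
  atom 16: C, bond orders sum to 2 (valence 4) → 2 H
  atom 17: C, bond orders sum to 1 (valence 4) → 3 H
Totals → C:12, H:14, F:2, O:3.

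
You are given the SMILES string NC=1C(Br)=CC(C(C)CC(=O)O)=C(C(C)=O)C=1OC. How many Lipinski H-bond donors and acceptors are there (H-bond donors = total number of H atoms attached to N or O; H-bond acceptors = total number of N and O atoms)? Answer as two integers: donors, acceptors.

3, 5

Donors: find every N or O and count the H atoms it carries.
  atom 1 (N): bond orders sum to 1 → 2 H
  atom 11 (O): bond orders sum to 2 → 0 H
  atom 12 (O): bond orders sum to 1 → 1 H
  atom 16 (O): bond orders sum to 2 → 0 H
  atom 18 (O): bond orders sum to 2 → 0 H
Lipinski HBD = 3.
Acceptors: N atoms = 1, O atoms = 4 → HBA = 5.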